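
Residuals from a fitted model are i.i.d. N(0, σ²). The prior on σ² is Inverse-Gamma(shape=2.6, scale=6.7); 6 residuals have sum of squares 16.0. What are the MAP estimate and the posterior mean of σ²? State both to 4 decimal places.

Posterior: Inverse-Gamma(shape = 2.6+6/2 = 5.6, scale = 6.7+16.0/2 = 14.7).
Mode = β/(α+1) = 14.7/6.6 = 2.2273.
Mean = β/(α−1) = 14.7/4.6 = 3.1957.

MAP = 2.2273, posterior mean = 3.1957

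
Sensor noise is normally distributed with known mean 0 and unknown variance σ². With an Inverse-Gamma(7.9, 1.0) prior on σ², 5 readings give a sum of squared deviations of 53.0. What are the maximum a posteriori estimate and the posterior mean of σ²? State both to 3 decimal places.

MAP = 2.412; posterior mean = 2.926

Posterior: Inverse-Gamma(shape = 7.9+5/2 = 10.4, scale = 1.0+53.0/2 = 27.5).
Mode = β/(α+1) = 27.5/11.4 = 2.412.
Mean = β/(α−1) = 27.5/9.4 = 2.926.
Right-skewed posterior ⇒ mode < mean.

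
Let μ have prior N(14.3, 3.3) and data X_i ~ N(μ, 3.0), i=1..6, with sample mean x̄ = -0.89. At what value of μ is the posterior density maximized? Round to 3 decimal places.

Posterior for μ is Normal. Precision-weighted mean: (1/3.3·14.3 + 6/3.0·-0.89) / (1/3.3 + 6/3.0) = 1.109.
A Normal posterior is symmetric, so mode = mean.
This is the posterior mode — the MAP estimate.

1.109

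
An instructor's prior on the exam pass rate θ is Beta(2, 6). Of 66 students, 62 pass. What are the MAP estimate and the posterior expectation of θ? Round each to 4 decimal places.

Posterior: Beta(2+62, 6+4) = Beta(64, 10).
Mode = (64−1)/(64+10−2) = 63/72 = 0.8750.
Mean = 64/(64+10) = 64/74 = 0.8649.

MAP = 0.8750, posterior mean = 0.8649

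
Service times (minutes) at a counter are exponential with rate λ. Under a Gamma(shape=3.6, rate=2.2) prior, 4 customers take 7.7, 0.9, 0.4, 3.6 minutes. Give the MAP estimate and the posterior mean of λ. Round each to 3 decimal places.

MAP estimate = 0.446, posterior mean = 0.514

Σ times = 12.6. Posterior: Gamma(shape = 3.6+4 = 7.6, rate = 2.2+12.6 = 14.8).
Mode = (α−1)/β = 6.6/14.8 = 0.446.
Mean = α/β = 7.6/14.8 = 0.514.
Mean > mode: the posterior has a right tail.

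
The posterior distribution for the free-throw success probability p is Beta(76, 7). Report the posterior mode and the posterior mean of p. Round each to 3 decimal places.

Mode = (76−1)/(76+7−2) = 75/81 = 0.926.
Mean = 76/(76+7) = 76/83 = 0.916.

posterior mode = 0.926, posterior mean = 0.916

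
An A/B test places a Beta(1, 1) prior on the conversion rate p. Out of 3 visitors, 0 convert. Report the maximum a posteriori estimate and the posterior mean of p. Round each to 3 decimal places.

Posterior: Beta(1+0, 1+3) = Beta(1, 4).
Since α = 1 ≤ 1 and β > 1, the Beta density is monotone decreasing on [0,1]; the mode is at 0.
Mean = 1/(1+4) = 0.200.
Mean > mode: the posterior has a right tail.

maximum a posteriori estimate = 0.000, posterior mean = 0.200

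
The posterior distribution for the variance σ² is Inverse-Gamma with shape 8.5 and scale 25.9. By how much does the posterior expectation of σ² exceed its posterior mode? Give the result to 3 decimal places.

0.727

Mode = β/(α+1) = 25.9/9.5 = 2.726.
Mean = β/(α−1) = 25.9/7.5 = 3.453.
Difference = 3.453 − 2.726 = 0.727.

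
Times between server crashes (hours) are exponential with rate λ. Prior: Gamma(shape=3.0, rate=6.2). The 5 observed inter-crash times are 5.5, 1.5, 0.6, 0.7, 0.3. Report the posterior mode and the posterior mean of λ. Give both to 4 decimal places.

Σ times = 8.6. Posterior: Gamma(shape = 3.0+5 = 8.0, rate = 6.2+8.6 = 14.8).
Mode = (α−1)/β = 7.0/14.8 = 0.4730.
Mean = α/β = 8.0/14.8 = 0.5405.

posterior mode = 0.4730, posterior mean = 0.5405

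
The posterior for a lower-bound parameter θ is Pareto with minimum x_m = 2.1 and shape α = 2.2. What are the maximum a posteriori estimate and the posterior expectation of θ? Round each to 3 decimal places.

MAP = 2.100; posterior mean = 3.850

The Pareto density is strictly decreasing on [x_m, ∞), so the mode is x_m = 2.100.
Mean = α·x_m/(α−1) = 2.2·2.1/1.2 = 3.850.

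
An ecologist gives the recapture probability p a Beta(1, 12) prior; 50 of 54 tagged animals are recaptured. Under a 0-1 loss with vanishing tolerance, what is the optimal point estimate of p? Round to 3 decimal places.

0.769

Posterior: Beta(1+50, 12+4) = Beta(51, 16).
Mode = (51−1)/(51+16−2) = 50/65 = 0.769.
Mean = 51/(51+16) = 51/67 = 0.761.
This is the posterior mode — the MAP estimate.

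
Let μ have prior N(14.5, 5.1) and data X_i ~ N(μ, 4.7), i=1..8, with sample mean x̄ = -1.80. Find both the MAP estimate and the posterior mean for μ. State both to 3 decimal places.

MAP = -0.116, posterior mean = -0.116

Posterior for μ is Normal. Precision-weighted mean: (1/5.1·14.5 + 8/4.7·-1.80) / (1/5.1 + 8/4.7) = -0.116.
A Normal posterior is symmetric, so mode = mean.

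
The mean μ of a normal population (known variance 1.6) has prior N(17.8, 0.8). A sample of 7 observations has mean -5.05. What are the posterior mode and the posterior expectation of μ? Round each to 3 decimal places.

MAP = 0.028, posterior mean = 0.028

Posterior for μ is Normal. Precision-weighted mean: (1/0.8·17.8 + 7/1.6·-5.05) / (1/0.8 + 7/1.6) = 0.028.
A Normal posterior is symmetric, so mode = mean.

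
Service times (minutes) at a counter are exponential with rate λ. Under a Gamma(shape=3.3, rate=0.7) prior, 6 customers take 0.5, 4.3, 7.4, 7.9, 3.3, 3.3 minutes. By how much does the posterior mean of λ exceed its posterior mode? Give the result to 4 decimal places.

Σ times = 26.7. Posterior: Gamma(shape = 3.3+6 = 9.3, rate = 0.7+26.7 = 27.4).
Mode = (α−1)/β = 8.3/27.4 = 0.3029.
Mean = α/β = 9.3/27.4 = 0.3394.
Difference = 0.3394 − 0.3029 = 0.0365.
The posterior is right-skewed, so the mean exceeds the mode.

0.0365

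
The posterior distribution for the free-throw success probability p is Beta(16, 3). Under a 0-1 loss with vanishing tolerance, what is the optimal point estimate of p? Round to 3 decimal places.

Mode = (16−1)/(16+3−2) = 15/17 = 0.882.
Mean = 16/(16+3) = 16/19 = 0.842.
This is the posterior mode — the MAP estimate.

0.882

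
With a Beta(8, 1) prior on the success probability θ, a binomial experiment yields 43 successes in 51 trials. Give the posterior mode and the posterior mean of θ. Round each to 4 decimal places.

MAP = 0.8621, posterior mean = 0.8500

Posterior: Beta(8+43, 1+8) = Beta(51, 9).
Mode = (51−1)/(51+9−2) = 50/58 = 0.8621.
Mean = 51/(51+9) = 51/60 = 0.8500.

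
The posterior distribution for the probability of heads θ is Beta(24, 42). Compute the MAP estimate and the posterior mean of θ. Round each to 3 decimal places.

θ_MAP = 0.359, E[θ|data] = 0.364

Mode = (24−1)/(24+42−2) = 23/64 = 0.359.
Mean = 24/(24+42) = 24/66 = 0.364.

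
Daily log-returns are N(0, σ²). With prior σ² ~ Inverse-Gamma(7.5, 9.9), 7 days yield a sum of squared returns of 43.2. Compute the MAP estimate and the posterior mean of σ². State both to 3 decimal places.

MAP estimate = 2.625, posterior mean = 3.150

Posterior: Inverse-Gamma(shape = 7.5+7/2 = 11.0, scale = 9.9+43.2/2 = 31.5).
Mode = β/(α+1) = 31.5/12.0 = 2.625.
Mean = β/(α−1) = 31.5/10.0 = 3.150.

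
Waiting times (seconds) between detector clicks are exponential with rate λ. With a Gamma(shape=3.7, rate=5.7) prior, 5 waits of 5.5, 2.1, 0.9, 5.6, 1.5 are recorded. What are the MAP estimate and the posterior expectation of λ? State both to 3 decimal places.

MAP: 0.362. Posterior mean: 0.408.

Σ times = 15.6. Posterior: Gamma(shape = 3.7+5 = 8.7, rate = 5.7+15.6 = 21.3).
Mode = (α−1)/β = 7.7/21.3 = 0.362.
Mean = α/β = 8.7/21.3 = 0.408.
The posterior is right-skewed, so the mean exceeds the mode.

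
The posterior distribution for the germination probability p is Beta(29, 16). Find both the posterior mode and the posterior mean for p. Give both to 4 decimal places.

MAP = 0.6512; posterior mean = 0.6444

Mode = (29−1)/(29+16−2) = 28/43 = 0.6512.
Mean = 29/(29+16) = 29/45 = 0.6444.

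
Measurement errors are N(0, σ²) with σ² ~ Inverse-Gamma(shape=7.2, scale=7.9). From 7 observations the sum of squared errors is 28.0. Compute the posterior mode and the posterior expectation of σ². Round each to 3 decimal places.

MAP = 1.872; posterior mean = 2.258

Posterior: Inverse-Gamma(shape = 7.2+7/2 = 10.7, scale = 7.9+28.0/2 = 21.9).
Mode = β/(α+1) = 21.9/11.7 = 1.872.
Mean = β/(α−1) = 21.9/9.7 = 2.258.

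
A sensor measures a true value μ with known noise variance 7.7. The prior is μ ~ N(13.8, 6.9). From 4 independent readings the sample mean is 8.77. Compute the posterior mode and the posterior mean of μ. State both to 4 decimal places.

Posterior for μ is Normal. Precision-weighted mean: (1/6.9·13.8 + 4/7.7·8.77) / (1/6.9 + 4/7.7) = 9.8672.
A Normal posterior is symmetric, so mode = mean.

MAP = 9.8672, posterior mean = 9.8672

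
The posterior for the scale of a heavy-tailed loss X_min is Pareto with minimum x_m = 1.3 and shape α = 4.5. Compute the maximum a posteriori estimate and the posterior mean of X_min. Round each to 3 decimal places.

The Pareto density is strictly decreasing on [x_m, ∞), so the mode is x_m = 1.300.
Mean = α·x_m/(α−1) = 4.5·1.3/3.5 = 1.671.
The posterior is right-skewed, so the mean exceeds the mode.

X_min_MAP = 1.300, E[X_min|data] = 1.671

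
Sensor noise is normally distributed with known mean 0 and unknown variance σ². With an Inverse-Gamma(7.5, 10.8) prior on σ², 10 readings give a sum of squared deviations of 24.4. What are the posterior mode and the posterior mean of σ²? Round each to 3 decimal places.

MAP: 1.704. Posterior mean: 2.000.

Posterior: Inverse-Gamma(shape = 7.5+10/2 = 12.5, scale = 10.8+24.4/2 = 23.0).
Mode = β/(α+1) = 23.0/13.5 = 1.704.
Mean = β/(α−1) = 23.0/11.5 = 2.000.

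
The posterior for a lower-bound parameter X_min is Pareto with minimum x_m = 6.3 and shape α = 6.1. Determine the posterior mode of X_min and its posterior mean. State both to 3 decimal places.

X_min_MAP = 6.300, E[X_min|data] = 7.535

The Pareto density is strictly decreasing on [x_m, ∞), so the mode is x_m = 6.300.
Mean = α·x_m/(α−1) = 6.1·6.3/5.1 = 7.535.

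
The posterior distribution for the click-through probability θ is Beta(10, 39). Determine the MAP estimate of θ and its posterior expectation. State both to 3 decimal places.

θ_MAP = 0.191, E[θ|data] = 0.204

Mode = (10−1)/(10+39−2) = 9/47 = 0.191.
Mean = 10/(10+39) = 10/49 = 0.204.
The mean is pulled above the mode by the posterior's right skew.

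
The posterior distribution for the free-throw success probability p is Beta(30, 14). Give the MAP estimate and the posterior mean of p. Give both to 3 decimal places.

MAP = 0.690, posterior mean = 0.682

Mode = (30−1)/(30+14−2) = 29/42 = 0.690.
Mean = 30/(30+14) = 30/44 = 0.682.
Left-skewed posterior ⇒ mean < mode.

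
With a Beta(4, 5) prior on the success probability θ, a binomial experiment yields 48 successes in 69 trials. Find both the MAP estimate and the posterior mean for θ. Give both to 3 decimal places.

MAP = 0.671; posterior mean = 0.667

Posterior: Beta(4+48, 5+21) = Beta(52, 26).
Mode = (52−1)/(52+26−2) = 51/76 = 0.671.
Mean = 52/(52+26) = 52/78 = 0.667.
The mean is pulled below the mode by the posterior's left skew.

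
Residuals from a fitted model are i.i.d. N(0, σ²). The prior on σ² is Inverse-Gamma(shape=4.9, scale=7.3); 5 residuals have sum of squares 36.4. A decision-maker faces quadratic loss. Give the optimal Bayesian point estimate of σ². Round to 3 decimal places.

Posterior: Inverse-Gamma(shape = 4.9+5/2 = 7.4, scale = 7.3+36.4/2 = 25.5).
Mode = β/(α+1) = 25.5/8.4 = 3.036.
Mean = β/(α−1) = 25.5/6.4 = 3.984.
Quadratic loss ⇒ the optimal estimator is the posterior mean.

3.984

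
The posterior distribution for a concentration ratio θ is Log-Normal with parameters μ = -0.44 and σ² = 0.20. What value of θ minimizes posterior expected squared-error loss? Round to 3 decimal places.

0.712

Mode = exp(μ − σ²) = exp(-0.64) = 0.527.
Mean = exp(μ + σ²/2) = exp(-0.340) = 0.712.
Squared-error loss ⇒ the optimal estimator is the posterior mean.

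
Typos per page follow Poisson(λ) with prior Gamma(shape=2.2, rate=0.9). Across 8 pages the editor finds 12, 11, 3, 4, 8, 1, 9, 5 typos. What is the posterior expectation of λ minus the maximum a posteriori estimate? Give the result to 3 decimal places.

Σ counts = 53. Posterior: Gamma(shape = 2.2+53 = 55.2, rate = 0.9+8 = 8.9).
Mode = (α−1)/β = 54.2/8.9 = 6.090.
Mean = α/β = 55.2/8.9 = 6.202.
Difference = 6.202 − 6.090 = 0.112.

0.112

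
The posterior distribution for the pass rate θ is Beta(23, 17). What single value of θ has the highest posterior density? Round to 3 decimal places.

Mode = (23−1)/(23+17−2) = 22/38 = 0.579.
Mean = 23/(23+17) = 23/40 = 0.575.
This is the posterior mode — the MAP estimate.

0.579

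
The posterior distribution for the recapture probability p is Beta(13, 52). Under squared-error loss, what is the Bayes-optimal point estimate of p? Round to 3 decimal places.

0.200

Mode = (13−1)/(13+52−2) = 12/63 = 0.190.
Mean = 13/(13+52) = 13/65 = 0.200.
Squared-error loss ⇒ the optimal estimator is the posterior mean.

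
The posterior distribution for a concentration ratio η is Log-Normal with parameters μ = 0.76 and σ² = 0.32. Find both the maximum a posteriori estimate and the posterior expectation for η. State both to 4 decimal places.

MAP: 1.5527. Posterior mean: 2.5093.

Mode = exp(μ − σ²) = exp(0.44) = 1.5527.
Mean = exp(μ + σ²/2) = exp(0.920) = 2.5093.
Right-skewed posterior ⇒ mode < mean.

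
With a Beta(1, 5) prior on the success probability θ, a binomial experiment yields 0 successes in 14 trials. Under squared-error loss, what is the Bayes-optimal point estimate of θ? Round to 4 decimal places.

0.0500

Posterior: Beta(1+0, 5+14) = Beta(1, 19).
Since α = 1 ≤ 1 and β > 1, the Beta density is monotone decreasing on [0,1]; the mode is at 0.
Mean = 1/(1+19) = 0.0500.
Squared-error loss ⇒ the optimal estimator is the posterior mean.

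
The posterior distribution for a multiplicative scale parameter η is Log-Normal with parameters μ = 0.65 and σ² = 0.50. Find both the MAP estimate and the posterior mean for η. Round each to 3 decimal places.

MAP estimate = 1.162, posterior mean = 2.460

Mode = exp(μ − σ²) = exp(0.15) = 1.162.
Mean = exp(μ + σ²/2) = exp(0.900) = 2.460.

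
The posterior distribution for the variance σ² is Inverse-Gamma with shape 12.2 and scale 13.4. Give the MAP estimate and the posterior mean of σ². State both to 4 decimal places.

Mode = β/(α+1) = 13.4/13.2 = 1.0152.
Mean = β/(α−1) = 13.4/11.2 = 1.1964.

σ²_MAP = 1.0152, E[σ²|data] = 1.1964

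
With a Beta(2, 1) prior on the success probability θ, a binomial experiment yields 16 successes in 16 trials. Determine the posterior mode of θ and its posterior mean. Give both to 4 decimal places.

Posterior: Beta(2+16, 1+0) = Beta(18, 1).
Since β = 1 ≤ 1 and α > 1, the Beta density is monotone increasing on [0,1]; the mode is at 1.
Mean = 18/(18+1) = 0.9474.
The mean is pulled below the mode by the posterior's left skew.

θ_MAP = 1.0000, E[θ|data] = 0.9474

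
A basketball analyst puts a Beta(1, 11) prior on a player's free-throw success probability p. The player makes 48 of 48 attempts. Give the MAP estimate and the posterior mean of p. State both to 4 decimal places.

MAP = 0.8276, posterior mean = 0.8167

Posterior: Beta(1+48, 11+0) = Beta(49, 11).
Mode = (49−1)/(49+11−2) = 48/58 = 0.8276.
Mean = 49/(49+11) = 49/60 = 0.8167.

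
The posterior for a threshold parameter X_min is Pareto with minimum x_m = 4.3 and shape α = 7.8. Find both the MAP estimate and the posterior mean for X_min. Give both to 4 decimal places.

The Pareto density is strictly decreasing on [x_m, ∞), so the mode is x_m = 4.3000.
Mean = α·x_m/(α−1) = 7.8·4.3/6.8 = 4.9324.
Right-skewed posterior ⇒ mode < mean.

MAP: 4.3000. Posterior mean: 4.9324.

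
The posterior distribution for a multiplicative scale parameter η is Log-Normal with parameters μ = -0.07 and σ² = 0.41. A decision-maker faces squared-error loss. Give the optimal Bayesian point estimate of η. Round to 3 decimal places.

1.145

Mode = exp(μ − σ²) = exp(-0.48) = 0.619.
Mean = exp(μ + σ²/2) = exp(0.135) = 1.145.
Squared-error loss ⇒ the optimal estimator is the posterior mean.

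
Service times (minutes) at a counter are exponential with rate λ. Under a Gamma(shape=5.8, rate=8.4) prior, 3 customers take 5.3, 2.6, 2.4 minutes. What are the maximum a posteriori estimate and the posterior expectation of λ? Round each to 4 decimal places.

λ_MAP = 0.4171, E[λ|data] = 0.4706

Σ times = 10.3. Posterior: Gamma(shape = 5.8+3 = 8.8, rate = 8.4+10.3 = 18.7).
Mode = (α−1)/β = 7.8/18.7 = 0.4171.
Mean = α/β = 8.8/18.7 = 0.4706.
Mean > mode: the posterior has a right tail.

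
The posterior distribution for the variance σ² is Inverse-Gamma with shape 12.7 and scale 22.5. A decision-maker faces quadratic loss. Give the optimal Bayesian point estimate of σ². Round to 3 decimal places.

1.923

Mode = β/(α+1) = 22.5/13.7 = 1.642.
Mean = β/(α−1) = 22.5/11.7 = 1.923.
Quadratic loss ⇒ the optimal estimator is the posterior mean.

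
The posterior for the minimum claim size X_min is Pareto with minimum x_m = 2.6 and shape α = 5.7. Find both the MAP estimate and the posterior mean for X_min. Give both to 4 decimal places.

The Pareto density is strictly decreasing on [x_m, ∞), so the mode is x_m = 2.6000.
Mean = α·x_m/(α−1) = 5.7·2.6/4.7 = 3.1532.

MAP = 2.6000; posterior mean = 3.1532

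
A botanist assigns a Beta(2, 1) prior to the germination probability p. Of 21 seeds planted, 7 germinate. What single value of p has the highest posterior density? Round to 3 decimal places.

0.364

Posterior: Beta(2+7, 1+14) = Beta(9, 15).
Mode = (9−1)/(9+15−2) = 8/22 = 0.364.
Mean = 9/(9+15) = 9/24 = 0.375.
This is the posterior mode — the MAP estimate.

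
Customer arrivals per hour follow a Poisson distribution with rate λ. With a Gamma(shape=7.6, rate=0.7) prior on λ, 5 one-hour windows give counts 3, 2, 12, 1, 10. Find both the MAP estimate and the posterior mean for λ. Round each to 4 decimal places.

MAP = 6.0702; posterior mean = 6.2456

Σ counts = 28. Posterior: Gamma(shape = 7.6+28 = 35.6, rate = 0.7+5 = 5.7).
Mode = (α−1)/β = 34.6/5.7 = 6.0702.
Mean = α/β = 35.6/5.7 = 6.2456.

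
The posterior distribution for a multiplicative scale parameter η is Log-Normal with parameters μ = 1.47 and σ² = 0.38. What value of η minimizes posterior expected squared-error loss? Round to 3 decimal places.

5.259

Mode = exp(μ − σ²) = exp(1.09) = 2.974.
Mean = exp(μ + σ²/2) = exp(1.660) = 5.259.
Squared-error loss ⇒ the optimal estimator is the posterior mean.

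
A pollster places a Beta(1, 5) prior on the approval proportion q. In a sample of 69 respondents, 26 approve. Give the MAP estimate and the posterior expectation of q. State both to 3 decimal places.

MAP estimate = 0.356, posterior expectation = 0.360

Posterior: Beta(1+26, 5+43) = Beta(27, 48).
Mode = (27−1)/(27+48−2) = 26/73 = 0.356.
Mean = 27/(27+48) = 27/75 = 0.360.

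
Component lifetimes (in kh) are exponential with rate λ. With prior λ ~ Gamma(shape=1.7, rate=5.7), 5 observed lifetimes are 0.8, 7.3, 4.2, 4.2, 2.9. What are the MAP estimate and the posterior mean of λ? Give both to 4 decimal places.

MAP estimate = 0.2271, posterior mean = 0.2669

Σ times = 19.4. Posterior: Gamma(shape = 1.7+5 = 6.7, rate = 5.7+19.4 = 25.1).
Mode = (α−1)/β = 5.7/25.1 = 0.2271.
Mean = α/β = 6.7/25.1 = 0.2669.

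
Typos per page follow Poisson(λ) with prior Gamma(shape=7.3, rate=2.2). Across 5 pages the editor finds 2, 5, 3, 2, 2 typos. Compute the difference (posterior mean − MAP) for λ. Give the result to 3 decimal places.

0.139

Σ counts = 14. Posterior: Gamma(shape = 7.3+14 = 21.3, rate = 2.2+5 = 7.2).
Mode = (α−1)/β = 20.3/7.2 = 2.819.
Mean = α/β = 21.3/7.2 = 2.958.
Difference = 2.958 − 2.819 = 0.139.
The mean is pulled above the mode by the posterior's right skew.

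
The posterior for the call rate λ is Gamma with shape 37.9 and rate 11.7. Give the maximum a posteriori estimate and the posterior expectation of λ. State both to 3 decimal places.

MAP: 3.154. Posterior mean: 3.239.

Mode = (α−1)/β = 36.9/11.7 = 3.154.
Mean = α/β = 37.9/11.7 = 3.239.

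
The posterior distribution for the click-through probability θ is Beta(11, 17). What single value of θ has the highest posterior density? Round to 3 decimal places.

0.385

Mode = (11−1)/(11+17−2) = 10/26 = 0.385.
Mean = 11/(11+17) = 11/28 = 0.393.
This is the posterior mode — the MAP estimate.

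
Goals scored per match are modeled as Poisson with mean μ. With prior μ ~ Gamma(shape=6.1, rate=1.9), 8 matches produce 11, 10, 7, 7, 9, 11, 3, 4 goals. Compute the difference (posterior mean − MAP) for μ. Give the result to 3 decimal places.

0.101

Σ counts = 62. Posterior: Gamma(shape = 6.1+62 = 68.1, rate = 1.9+8 = 9.9).
Mode = (α−1)/β = 67.1/9.9 = 6.778.
Mean = α/β = 68.1/9.9 = 6.879.
Difference = 6.879 − 6.778 = 0.101.
The posterior is right-skewed, so the mean exceeds the mode.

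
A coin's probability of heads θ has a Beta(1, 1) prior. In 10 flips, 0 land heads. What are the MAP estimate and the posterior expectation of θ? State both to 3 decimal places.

MAP = 0.000, posterior mean = 0.083

Posterior: Beta(1+0, 1+10) = Beta(1, 11).
Since α = 1 ≤ 1 and β > 1, the Beta density is monotone decreasing on [0,1]; the mode is at 0.
Mean = 1/(1+11) = 0.083.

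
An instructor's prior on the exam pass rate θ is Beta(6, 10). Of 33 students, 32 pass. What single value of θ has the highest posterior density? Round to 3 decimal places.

Posterior: Beta(6+32, 10+1) = Beta(38, 11).
Mode = (38−1)/(38+11−2) = 37/47 = 0.787.
Mean = 38/(38+11) = 38/49 = 0.776.
This is the posterior mode — the MAP estimate.

0.787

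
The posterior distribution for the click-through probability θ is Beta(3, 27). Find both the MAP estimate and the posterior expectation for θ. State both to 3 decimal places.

θ_MAP = 0.071, E[θ|data] = 0.100

Mode = (3−1)/(3+27−2) = 2/28 = 0.071.
Mean = 3/(3+27) = 3/30 = 0.100.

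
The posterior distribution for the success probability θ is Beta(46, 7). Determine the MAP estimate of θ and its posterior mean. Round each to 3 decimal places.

Mode = (46−1)/(46+7−2) = 45/51 = 0.882.
Mean = 46/(46+7) = 46/53 = 0.868.
The posterior is left-skewed, so the mode exceeds the mean.

MAP = 0.882, posterior mean = 0.868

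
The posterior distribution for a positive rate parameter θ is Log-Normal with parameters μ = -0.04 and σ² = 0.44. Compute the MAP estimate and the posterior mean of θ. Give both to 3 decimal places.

MAP: 0.619. Posterior mean: 1.197.

Mode = exp(μ − σ²) = exp(-0.48) = 0.619.
Mean = exp(μ + σ²/2) = exp(0.180) = 1.197.
Right-skewed posterior ⇒ mode < mean.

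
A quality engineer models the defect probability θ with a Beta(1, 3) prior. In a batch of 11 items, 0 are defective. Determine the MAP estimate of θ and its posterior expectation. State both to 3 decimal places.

MAP: 0.000. Posterior mean: 0.067.

Posterior: Beta(1+0, 3+11) = Beta(1, 14).
Since α = 1 ≤ 1 and β > 1, the Beta density is monotone decreasing on [0,1]; the mode is at 0.
Mean = 1/(1+14) = 0.067.
Right-skewed posterior ⇒ mode < mean.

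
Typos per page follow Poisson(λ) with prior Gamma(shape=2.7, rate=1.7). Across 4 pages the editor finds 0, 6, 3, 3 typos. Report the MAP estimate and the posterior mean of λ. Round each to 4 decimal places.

λ_MAP = 2.4035, E[λ|data] = 2.5789

Σ counts = 12. Posterior: Gamma(shape = 2.7+12 = 14.7, rate = 1.7+4 = 5.7).
Mode = (α−1)/β = 13.7/5.7 = 2.4035.
Mean = α/β = 14.7/5.7 = 2.5789.
Mean > mode: the posterior has a right tail.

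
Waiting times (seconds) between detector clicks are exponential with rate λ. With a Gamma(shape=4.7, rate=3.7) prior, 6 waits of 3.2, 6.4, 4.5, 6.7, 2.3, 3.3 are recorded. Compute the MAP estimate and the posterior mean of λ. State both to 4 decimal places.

MAP estimate = 0.3223, posterior mean = 0.3555

Σ times = 26.4. Posterior: Gamma(shape = 4.7+6 = 10.7, rate = 3.7+26.4 = 30.1).
Mode = (α−1)/β = 9.7/30.1 = 0.3223.
Mean = α/β = 10.7/30.1 = 0.3555.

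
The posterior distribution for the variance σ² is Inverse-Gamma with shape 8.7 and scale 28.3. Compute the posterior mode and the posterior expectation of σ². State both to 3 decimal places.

MAP = 2.918, posterior mean = 3.675

Mode = β/(α+1) = 28.3/9.7 = 2.918.
Mean = β/(α−1) = 28.3/7.7 = 3.675.
The mean is pulled above the mode by the posterior's right skew.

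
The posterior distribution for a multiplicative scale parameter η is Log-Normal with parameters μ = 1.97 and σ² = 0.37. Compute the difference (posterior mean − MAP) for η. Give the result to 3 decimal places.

3.675

Mode = exp(μ − σ²) = exp(1.60) = 4.953.
Mean = exp(μ + σ²/2) = exp(2.155) = 8.628.
Difference = 8.628 − 4.953 = 3.675.
Mean > mode: the posterior has a right tail.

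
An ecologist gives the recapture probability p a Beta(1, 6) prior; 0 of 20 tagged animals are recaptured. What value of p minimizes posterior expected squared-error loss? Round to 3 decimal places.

0.037

Posterior: Beta(1+0, 6+20) = Beta(1, 26).
Since α = 1 ≤ 1 and β > 1, the Beta density is monotone decreasing on [0,1]; the mode is at 0.
Mean = 1/(1+26) = 0.037.
Squared-error loss ⇒ the optimal estimator is the posterior mean.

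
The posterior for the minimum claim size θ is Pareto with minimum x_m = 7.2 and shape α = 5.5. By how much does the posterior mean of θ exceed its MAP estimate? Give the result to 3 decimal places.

1.600

The Pareto density is strictly decreasing on [x_m, ∞), so the mode is x_m = 7.200.
Mean = α·x_m/(α−1) = 5.5·7.2/4.5 = 8.800.
Difference = 8.800 − 7.200 = 1.600.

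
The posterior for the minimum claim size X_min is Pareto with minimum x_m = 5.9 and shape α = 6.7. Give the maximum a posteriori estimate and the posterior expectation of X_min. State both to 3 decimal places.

The Pareto density is strictly decreasing on [x_m, ∞), so the mode is x_m = 5.900.
Mean = α·x_m/(α−1) = 6.7·5.9/5.7 = 6.935.
Mean > mode: the posterior has a right tail.

maximum a posteriori estimate = 5.900, posterior expectation = 6.935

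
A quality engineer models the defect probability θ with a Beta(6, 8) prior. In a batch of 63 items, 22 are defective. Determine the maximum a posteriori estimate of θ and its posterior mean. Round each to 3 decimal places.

θ_MAP = 0.360, E[θ|data] = 0.364

Posterior: Beta(6+22, 8+41) = Beta(28, 49).
Mode = (28−1)/(28+49−2) = 27/75 = 0.360.
Mean = 28/(28+49) = 28/77 = 0.364.
Right-skewed posterior ⇒ mode < mean.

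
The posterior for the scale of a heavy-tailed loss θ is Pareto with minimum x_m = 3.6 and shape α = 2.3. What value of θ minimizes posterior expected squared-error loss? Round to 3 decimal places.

6.369

The Pareto density is strictly decreasing on [x_m, ∞), so the mode is x_m = 3.600.
Mean = α·x_m/(α−1) = 2.3·3.6/1.3 = 6.369.
Squared-error loss ⇒ the optimal estimator is the posterior mean.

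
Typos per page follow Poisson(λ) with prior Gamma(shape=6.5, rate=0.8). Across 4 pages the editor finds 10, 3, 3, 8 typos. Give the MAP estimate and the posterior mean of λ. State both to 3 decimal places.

Σ counts = 24. Posterior: Gamma(shape = 6.5+24 = 30.5, rate = 0.8+4 = 4.8).
Mode = (α−1)/β = 29.5/4.8 = 6.146.
Mean = α/β = 30.5/4.8 = 6.354.
The posterior is right-skewed, so the mean exceeds the mode.

MAP = 6.146, posterior mean = 6.354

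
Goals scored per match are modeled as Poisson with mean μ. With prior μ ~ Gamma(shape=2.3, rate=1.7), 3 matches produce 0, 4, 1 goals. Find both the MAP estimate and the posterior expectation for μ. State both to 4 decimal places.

Σ counts = 5. Posterior: Gamma(shape = 2.3+5 = 7.3, rate = 1.7+3 = 4.7).
Mode = (α−1)/β = 6.3/4.7 = 1.3404.
Mean = α/β = 7.3/4.7 = 1.5532.

MAP: 1.3404. Posterior mean: 1.5532.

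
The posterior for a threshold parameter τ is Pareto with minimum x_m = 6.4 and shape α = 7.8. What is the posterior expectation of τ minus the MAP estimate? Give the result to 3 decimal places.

0.941

The Pareto density is strictly decreasing on [x_m, ∞), so the mode is x_m = 6.400.
Mean = α·x_m/(α−1) = 7.8·6.4/6.8 = 7.341.
Difference = 7.341 − 6.400 = 0.941.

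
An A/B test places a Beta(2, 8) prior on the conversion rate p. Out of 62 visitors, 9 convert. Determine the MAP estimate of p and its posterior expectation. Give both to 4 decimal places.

Posterior: Beta(2+9, 8+53) = Beta(11, 61).
Mode = (11−1)/(11+61−2) = 10/70 = 0.1429.
Mean = 11/(11+61) = 11/72 = 0.1528.
Right-skewed posterior ⇒ mode < mean.

p_MAP = 0.1429, E[p|data] = 0.1528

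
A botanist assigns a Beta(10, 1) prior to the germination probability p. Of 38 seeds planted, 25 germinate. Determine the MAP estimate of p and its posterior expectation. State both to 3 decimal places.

Posterior: Beta(10+25, 1+13) = Beta(35, 14).
Mode = (35−1)/(35+14−2) = 34/47 = 0.723.
Mean = 35/(35+14) = 35/49 = 0.714.
Mode > mean: the posterior has a left tail.

MAP: 0.723. Posterior mean: 0.714.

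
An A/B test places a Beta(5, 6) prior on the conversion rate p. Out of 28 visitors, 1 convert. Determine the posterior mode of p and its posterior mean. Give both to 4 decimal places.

MAP = 0.1351; posterior mean = 0.1538

Posterior: Beta(5+1, 6+27) = Beta(6, 33).
Mode = (6−1)/(6+33−2) = 5/37 = 0.1351.
Mean = 6/(6+33) = 6/39 = 0.1538.
The posterior is right-skewed, so the mean exceeds the mode.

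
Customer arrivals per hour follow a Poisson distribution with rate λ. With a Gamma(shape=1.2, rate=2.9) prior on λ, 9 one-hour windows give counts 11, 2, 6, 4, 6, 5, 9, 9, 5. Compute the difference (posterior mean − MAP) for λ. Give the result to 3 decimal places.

0.084

Σ counts = 57. Posterior: Gamma(shape = 1.2+57 = 58.2, rate = 2.9+9 = 11.9).
Mode = (α−1)/β = 57.2/11.9 = 4.807.
Mean = α/β = 58.2/11.9 = 4.891.
Difference = 4.891 − 4.807 = 0.084.
The posterior is right-skewed, so the mean exceeds the mode.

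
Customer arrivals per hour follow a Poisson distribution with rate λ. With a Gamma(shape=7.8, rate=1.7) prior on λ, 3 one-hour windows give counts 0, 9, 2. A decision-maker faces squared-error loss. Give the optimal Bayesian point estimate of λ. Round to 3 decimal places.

Σ counts = 11. Posterior: Gamma(shape = 7.8+11 = 18.8, rate = 1.7+3 = 4.7).
Mode = (α−1)/β = 17.8/4.7 = 3.787.
Mean = α/β = 18.8/4.7 = 4.000.
Squared-error loss ⇒ the optimal estimator is the posterior mean.

4.000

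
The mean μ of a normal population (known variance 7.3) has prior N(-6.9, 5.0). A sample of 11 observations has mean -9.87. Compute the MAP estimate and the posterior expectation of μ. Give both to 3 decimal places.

Posterior for μ is Normal. Precision-weighted mean: (1/5.0·-6.9 + 11/7.3·-9.87) / (1/5.0 + 11/7.3) = -9.522.
A Normal posterior is symmetric, so mode = mean.

MAP = -9.522, posterior mean = -9.522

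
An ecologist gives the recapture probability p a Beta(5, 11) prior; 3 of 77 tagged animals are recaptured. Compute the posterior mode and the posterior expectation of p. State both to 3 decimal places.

MAP: 0.077. Posterior mean: 0.086.

Posterior: Beta(5+3, 11+74) = Beta(8, 85).
Mode = (8−1)/(8+85−2) = 7/91 = 0.077.
Mean = 8/(8+85) = 8/93 = 0.086.
The mean is pulled above the mode by the posterior's right skew.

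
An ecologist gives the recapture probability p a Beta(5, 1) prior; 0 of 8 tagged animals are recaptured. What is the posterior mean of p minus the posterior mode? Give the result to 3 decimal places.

0.024

Posterior: Beta(5+0, 1+8) = Beta(5, 9).
Mode = (5−1)/(5+9−2) = 4/12 = 0.333.
Mean = 5/(5+9) = 5/14 = 0.357.
Difference = 0.357 − 0.333 = 0.024.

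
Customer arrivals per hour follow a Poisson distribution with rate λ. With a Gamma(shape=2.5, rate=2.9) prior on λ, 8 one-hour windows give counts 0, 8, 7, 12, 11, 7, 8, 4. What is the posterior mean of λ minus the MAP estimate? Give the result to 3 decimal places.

Σ counts = 57. Posterior: Gamma(shape = 2.5+57 = 59.5, rate = 2.9+8 = 10.9).
Mode = (α−1)/β = 58.5/10.9 = 5.367.
Mean = α/β = 59.5/10.9 = 5.459.
Difference = 5.459 − 5.367 = 0.092.

0.092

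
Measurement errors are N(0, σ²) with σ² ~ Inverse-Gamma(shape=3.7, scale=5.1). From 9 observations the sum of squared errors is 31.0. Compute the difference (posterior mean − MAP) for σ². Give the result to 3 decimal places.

0.622

Posterior: Inverse-Gamma(shape = 3.7+9/2 = 8.2, scale = 5.1+31.0/2 = 20.6).
Mode = β/(α+1) = 20.6/9.2 = 2.239.
Mean = β/(α−1) = 20.6/7.2 = 2.861.
Difference = 2.861 − 2.239 = 0.622.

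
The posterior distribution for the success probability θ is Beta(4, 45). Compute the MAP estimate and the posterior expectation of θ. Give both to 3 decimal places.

MAP = 0.064; posterior mean = 0.082

Mode = (4−1)/(4+45−2) = 3/47 = 0.064.
Mean = 4/(4+45) = 4/49 = 0.082.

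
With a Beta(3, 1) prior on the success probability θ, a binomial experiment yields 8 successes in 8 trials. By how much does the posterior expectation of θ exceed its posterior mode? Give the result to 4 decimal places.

Posterior: Beta(3+8, 1+0) = Beta(11, 1).
Since β = 1 ≤ 1 and α > 1, the Beta density is monotone increasing on [0,1]; the mode is at 1.
Mean = 11/(11+1) = 0.9167.
Difference = 0.9167 − 1.0000 = -0.0833.
Left-skewed posterior ⇒ mean < mode.

-0.0833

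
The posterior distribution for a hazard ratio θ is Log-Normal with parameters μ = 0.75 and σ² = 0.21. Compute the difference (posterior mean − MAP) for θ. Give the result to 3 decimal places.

Mode = exp(μ − σ²) = exp(0.54) = 1.716.
Mean = exp(μ + σ²/2) = exp(0.855) = 2.351.
Difference = 2.351 − 1.716 = 0.635.

0.635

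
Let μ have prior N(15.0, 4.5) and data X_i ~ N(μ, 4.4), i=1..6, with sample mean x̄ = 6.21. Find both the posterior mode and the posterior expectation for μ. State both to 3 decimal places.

posterior mode = 7.442, posterior expectation = 7.442

Posterior for μ is Normal. Precision-weighted mean: (1/4.5·15.0 + 6/4.4·6.21) / (1/4.5 + 6/4.4) = 7.442.
A Normal posterior is symmetric, so mode = mean.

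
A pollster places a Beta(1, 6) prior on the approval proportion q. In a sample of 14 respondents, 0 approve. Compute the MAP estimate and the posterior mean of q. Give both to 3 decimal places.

Posterior: Beta(1+0, 6+14) = Beta(1, 20).
Since α = 1 ≤ 1 and β > 1, the Beta density is monotone decreasing on [0,1]; the mode is at 0.
Mean = 1/(1+20) = 0.048.
The mean is pulled above the mode by the posterior's right skew.

MAP = 0.000, posterior mean = 0.048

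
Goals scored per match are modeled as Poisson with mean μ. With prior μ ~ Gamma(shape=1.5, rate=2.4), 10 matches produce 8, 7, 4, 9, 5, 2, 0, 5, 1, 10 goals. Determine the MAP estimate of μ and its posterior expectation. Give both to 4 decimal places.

MAP = 4.1532, posterior mean = 4.2339

Σ counts = 51. Posterior: Gamma(shape = 1.5+51 = 52.5, rate = 2.4+10 = 12.4).
Mode = (α−1)/β = 51.5/12.4 = 4.1532.
Mean = α/β = 52.5/12.4 = 4.2339.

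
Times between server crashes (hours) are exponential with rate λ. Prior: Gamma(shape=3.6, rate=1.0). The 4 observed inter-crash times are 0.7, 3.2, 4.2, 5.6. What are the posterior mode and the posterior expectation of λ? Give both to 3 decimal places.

posterior mode = 0.449, posterior expectation = 0.517

Σ times = 13.7. Posterior: Gamma(shape = 3.6+4 = 7.6, rate = 1.0+13.7 = 14.7).
Mode = (α−1)/β = 6.6/14.7 = 0.449.
Mean = α/β = 7.6/14.7 = 0.517.
The posterior is right-skewed, so the mean exceeds the mode.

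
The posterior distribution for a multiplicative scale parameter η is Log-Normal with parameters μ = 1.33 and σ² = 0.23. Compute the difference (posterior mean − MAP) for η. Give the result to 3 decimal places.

Mode = exp(μ − σ²) = exp(1.10) = 3.004.
Mean = exp(μ + σ²/2) = exp(1.445) = 4.242.
Difference = 4.242 − 3.004 = 1.238.
Mean > mode: the posterior has a right tail.

1.238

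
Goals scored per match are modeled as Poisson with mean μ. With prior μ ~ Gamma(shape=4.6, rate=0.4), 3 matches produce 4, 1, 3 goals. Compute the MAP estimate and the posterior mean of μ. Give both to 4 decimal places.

Σ counts = 8. Posterior: Gamma(shape = 4.6+8 = 12.6, rate = 0.4+3 = 3.4).
Mode = (α−1)/β = 11.6/3.4 = 3.4118.
Mean = α/β = 12.6/3.4 = 3.7059.

μ_MAP = 3.4118, E[μ|data] = 3.7059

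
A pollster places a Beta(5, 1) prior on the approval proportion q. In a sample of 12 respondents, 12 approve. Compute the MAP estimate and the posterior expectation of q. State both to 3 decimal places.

Posterior: Beta(5+12, 1+0) = Beta(17, 1).
Since β = 1 ≤ 1 and α > 1, the Beta density is monotone increasing on [0,1]; the mode is at 1.
Mean = 17/(17+1) = 0.944.
Left-skewed posterior ⇒ mean < mode.

MAP = 1.000, posterior mean = 0.944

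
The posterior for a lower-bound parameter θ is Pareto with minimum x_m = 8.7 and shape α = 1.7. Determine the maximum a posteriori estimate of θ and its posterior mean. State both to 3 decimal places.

θ_MAP = 8.700, E[θ|data] = 21.129

The Pareto density is strictly decreasing on [x_m, ∞), so the mode is x_m = 8.700.
Mean = α·x_m/(α−1) = 1.7·8.7/0.7 = 21.129.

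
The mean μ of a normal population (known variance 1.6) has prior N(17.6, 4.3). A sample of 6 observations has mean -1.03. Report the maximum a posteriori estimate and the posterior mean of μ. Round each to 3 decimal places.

Posterior for μ is Normal. Precision-weighted mean: (1/4.3·17.6 + 6/1.6·-1.03) / (1/4.3 + 6/1.6) = 0.058.
A Normal posterior is symmetric, so mode = mean.

maximum a posteriori estimate = 0.058, posterior mean = 0.058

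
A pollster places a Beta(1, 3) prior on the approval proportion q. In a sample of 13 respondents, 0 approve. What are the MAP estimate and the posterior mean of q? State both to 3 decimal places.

MAP estimate = 0.000, posterior mean = 0.059

Posterior: Beta(1+0, 3+13) = Beta(1, 16).
Since α = 1 ≤ 1 and β > 1, the Beta density is monotone decreasing on [0,1]; the mode is at 0.
Mean = 1/(1+16) = 0.059.
The posterior is right-skewed, so the mean exceeds the mode.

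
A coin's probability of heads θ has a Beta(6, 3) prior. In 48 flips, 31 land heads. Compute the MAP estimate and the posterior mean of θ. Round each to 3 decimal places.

MAP = 0.655, posterior mean = 0.649

Posterior: Beta(6+31, 3+17) = Beta(37, 20).
Mode = (37−1)/(37+20−2) = 36/55 = 0.655.
Mean = 37/(37+20) = 37/57 = 0.649.
The mean is pulled below the mode by the posterior's left skew.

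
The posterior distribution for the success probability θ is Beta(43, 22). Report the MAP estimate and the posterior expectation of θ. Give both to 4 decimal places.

Mode = (43−1)/(43+22−2) = 42/63 = 0.6667.
Mean = 43/(43+22) = 43/65 = 0.6615.

MAP = 0.6667, posterior mean = 0.6615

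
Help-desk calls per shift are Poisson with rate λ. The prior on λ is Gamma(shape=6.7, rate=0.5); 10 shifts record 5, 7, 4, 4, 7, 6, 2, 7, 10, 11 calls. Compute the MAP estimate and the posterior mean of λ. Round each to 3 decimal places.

Σ counts = 63. Posterior: Gamma(shape = 6.7+63 = 69.7, rate = 0.5+10 = 10.5).
Mode = (α−1)/β = 68.7/10.5 = 6.543.
Mean = α/β = 69.7/10.5 = 6.638.

MAP: 6.543. Posterior mean: 6.638.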